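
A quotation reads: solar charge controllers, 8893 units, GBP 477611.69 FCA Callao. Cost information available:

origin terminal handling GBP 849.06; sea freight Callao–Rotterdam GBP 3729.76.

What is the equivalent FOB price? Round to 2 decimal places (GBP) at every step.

FOB price: GBP 478460.75

Not relevant to the conversion: freight — on the buyer under both terms; not part of either seller's price.
From FCA to FOB, the seller additionally bears: origin terminal.
FOB price = 477611.69 + 849.06 = 478460.75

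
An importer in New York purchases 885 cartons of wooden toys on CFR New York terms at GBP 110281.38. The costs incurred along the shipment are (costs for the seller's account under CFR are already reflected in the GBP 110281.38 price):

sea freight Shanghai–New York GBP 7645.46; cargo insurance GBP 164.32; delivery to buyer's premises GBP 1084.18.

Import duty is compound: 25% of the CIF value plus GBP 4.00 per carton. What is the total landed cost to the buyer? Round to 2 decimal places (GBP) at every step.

CFR: the seller pays costs through ocean freight to the destination port, but not insurance.
Already in the invoice (seller's account under CFR): freight — exclude.
CIF value = CFR price + insurance = 110281.38 + 164.32 = 110445.70
Ad valorem component: 110445.70 × 25% = 27611.43
Specific component: 885 × 4.00 = 3540.00
Import duty = 27611.43 + 3540.00 = 31151.43
Buyer bears: insurance 164.32 + delivery 1084.18 + duty 31151.43 = 32399.93
Landed cost = invoice 110281.38 + 32399.93 = 142681.31

Total landed cost: GBP 142681.31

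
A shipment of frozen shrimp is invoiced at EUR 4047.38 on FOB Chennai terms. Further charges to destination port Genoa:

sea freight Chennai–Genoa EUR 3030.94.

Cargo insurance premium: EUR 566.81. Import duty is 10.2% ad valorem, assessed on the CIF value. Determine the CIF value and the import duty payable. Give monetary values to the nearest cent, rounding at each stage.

CIF = FOB price + freight + insurance
CIF = 4047.38 + 3030.94 + 566.81 = 7645.13
Import duty = 7645.13 × 10.2% = 779.80

CIF value: EUR 7645.13; import duty: EUR 779.80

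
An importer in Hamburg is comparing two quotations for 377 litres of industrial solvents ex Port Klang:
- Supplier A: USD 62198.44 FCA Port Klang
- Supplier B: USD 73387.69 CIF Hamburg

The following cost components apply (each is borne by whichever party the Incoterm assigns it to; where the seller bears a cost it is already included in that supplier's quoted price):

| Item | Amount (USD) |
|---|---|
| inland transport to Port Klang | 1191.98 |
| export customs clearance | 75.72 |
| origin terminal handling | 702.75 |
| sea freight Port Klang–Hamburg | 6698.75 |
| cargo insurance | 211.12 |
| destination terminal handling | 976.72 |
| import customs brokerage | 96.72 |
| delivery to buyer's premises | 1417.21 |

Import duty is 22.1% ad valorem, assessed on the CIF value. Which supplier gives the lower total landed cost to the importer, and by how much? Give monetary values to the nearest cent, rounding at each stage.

Supplier A (FCA):
CIF value = FCA price + origin terminal + freight + insurance = 62198.44 + 702.75 + 6698.75 + 211.12 = 69811.06
Import duty = 69811.06 × 22.1% = 15428.24
Buyer bears (A): 702.75 + 6698.75 + 211.12 + 976.72 + 96.72 + 1417.21 = 10103.27
Landed cost (A) = invoice 62198.44 + 10103.27 + duty 15428.24 = 87729.95
Supplier B (CIF):
The CIF price already equals the CIF value: 73387.69
Import duty = 73387.69 × 22.1% = 16218.68
Buyer bears (B): 976.72 + 96.72 + 1417.21 = 2490.65
Landed cost (B) = invoice 73387.69 + 2490.65 + duty 16218.68 = 92097.02
Difference = |87729.95 − 92097.02| = 4367.07

Supplier A is cheaper by USD 4367.07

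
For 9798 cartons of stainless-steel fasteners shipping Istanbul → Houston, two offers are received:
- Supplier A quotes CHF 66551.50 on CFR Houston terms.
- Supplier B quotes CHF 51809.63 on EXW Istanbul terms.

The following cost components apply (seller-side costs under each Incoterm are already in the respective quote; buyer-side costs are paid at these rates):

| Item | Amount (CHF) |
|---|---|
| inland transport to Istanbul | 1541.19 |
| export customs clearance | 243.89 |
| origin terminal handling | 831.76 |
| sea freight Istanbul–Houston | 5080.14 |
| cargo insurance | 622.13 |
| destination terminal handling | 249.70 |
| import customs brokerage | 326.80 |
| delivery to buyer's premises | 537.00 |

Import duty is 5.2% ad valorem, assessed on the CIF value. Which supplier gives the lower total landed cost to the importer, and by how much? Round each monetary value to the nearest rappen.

Supplier A (CFR):
CIF value = CFR price + insurance = 66551.50 + 622.13 = 67173.63
Import duty = 67173.63 × 5.2% = 3493.03
Buyer bears (A): 622.13 + 249.70 + 326.80 + 537.00 = 1735.63
Landed cost (A) = invoice 66551.50 + 1735.63 + duty 3493.03 = 71780.16
Supplier B (EXW):
CIF value = EXW price + inland to port + export clearance + origin terminal + freight + insurance = 51809.63 + 1541.19 + 243.89 + 831.76 + 5080.14 + 622.13 = 60128.74
Import duty = 60128.74 × 5.2% = 3126.69
Buyer bears (B): 1541.19 + 243.89 + 831.76 + 5080.14 + 622.13 + 249.70 + 326.80 + 537.00 = 9432.61
Landed cost (B) = invoice 51809.63 + 9432.61 + duty 3126.69 = 64368.93
Difference = |71780.16 − 64368.93| = 7411.23

Supplier B is cheaper by CHF 7411.23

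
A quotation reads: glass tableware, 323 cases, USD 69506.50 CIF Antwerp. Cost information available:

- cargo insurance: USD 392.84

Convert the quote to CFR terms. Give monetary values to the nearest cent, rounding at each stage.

CFR price: USD 69113.66

From CIF to CFR, the seller no longer bears: insurance.
CFR price = 69506.50 − 392.84 = 69113.66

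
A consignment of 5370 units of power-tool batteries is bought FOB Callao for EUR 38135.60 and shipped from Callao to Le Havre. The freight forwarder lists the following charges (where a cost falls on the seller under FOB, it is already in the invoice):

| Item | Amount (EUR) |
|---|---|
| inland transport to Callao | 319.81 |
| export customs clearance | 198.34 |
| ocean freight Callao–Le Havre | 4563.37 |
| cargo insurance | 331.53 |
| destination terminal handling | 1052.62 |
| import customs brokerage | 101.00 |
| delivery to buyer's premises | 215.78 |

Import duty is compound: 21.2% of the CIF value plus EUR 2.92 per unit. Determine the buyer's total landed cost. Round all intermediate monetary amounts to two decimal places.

FOB: the seller bears costs until goods are on board at the origin port; the buyer bears freight, insurance and all costs thereafter.
Already in the invoice (seller's account under FOB): inland to port, export clearance — exclude.
CIF value = FOB price + freight + insurance = 38135.60 + 4563.37 + 331.53 = 43030.50
Ad valorem component: 43030.50 × 21.2% = 9122.47
Specific component: 5370 × 2.92 = 15680.40
Import duty = 9122.47 + 15680.40 = 24802.87
Buyer bears: freight 4563.37 + insurance 331.53 + destination terminal 1052.62 + brokerage 101.00 + delivery 215.78 + duty 24802.87 = 31067.17
Landed cost = invoice 38135.60 + 31067.17 = 69202.77

Total landed cost: EUR 69202.77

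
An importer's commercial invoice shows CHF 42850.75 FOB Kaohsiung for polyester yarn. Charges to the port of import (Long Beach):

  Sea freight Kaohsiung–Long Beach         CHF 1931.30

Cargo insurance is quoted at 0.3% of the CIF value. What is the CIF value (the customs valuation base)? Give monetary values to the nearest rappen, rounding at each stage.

Let C be the CIF value. C = FOB price + freight + 0.3% × C
C − 0.3% × C = 42850.75 + 1931.30
0.997 × C = 44782.05
C = 44782.05 / 0.997 = 44916.80
Insurance premium = 0.3% × 44916.80 = 134.75

CIF value: CHF 44916.80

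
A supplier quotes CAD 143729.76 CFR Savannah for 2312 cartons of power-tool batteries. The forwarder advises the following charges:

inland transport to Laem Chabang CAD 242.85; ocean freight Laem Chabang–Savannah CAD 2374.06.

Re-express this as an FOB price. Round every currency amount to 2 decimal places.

Not relevant to the conversion: inland to port — on the seller under both CFR and FOB; already in the CFR price and stays in the FOB price.
From CFR to FOB, the seller no longer bears: freight.
FOB price = 143729.76 − 2374.06 = 141355.70

FOB price: CAD 141355.70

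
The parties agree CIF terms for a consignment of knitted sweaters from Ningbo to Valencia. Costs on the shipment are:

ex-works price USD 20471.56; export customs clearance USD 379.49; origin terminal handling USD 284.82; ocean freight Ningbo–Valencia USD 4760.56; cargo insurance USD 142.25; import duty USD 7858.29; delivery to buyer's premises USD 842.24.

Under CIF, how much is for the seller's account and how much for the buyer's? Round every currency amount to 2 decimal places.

Seller: USD 26038.68; buyer: USD 8700.53

CIF: the seller pays costs through ocean freight and marine insurance to the destination port.
Seller's account: goods 20471.56 + export clearance 379.49 + origin terminal 284.82 + freight 4760.56 + insurance 142.25 = 26038.68
Buyer's account: duty 7858.29 + delivery 842.24 = 8700.53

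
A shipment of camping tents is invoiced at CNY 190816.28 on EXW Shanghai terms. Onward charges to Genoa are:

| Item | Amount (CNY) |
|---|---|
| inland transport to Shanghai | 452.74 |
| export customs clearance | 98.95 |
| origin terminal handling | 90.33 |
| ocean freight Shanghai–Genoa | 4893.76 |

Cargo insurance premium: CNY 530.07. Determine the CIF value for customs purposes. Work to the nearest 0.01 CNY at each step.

CIF = EXW price + pre-shipment costs + freight + insurance
CIF = 190816.28 + 452.74 + 98.95 + 90.33 + 4893.76 + 530.07 = 196882.13

CIF value: CNY 196882.13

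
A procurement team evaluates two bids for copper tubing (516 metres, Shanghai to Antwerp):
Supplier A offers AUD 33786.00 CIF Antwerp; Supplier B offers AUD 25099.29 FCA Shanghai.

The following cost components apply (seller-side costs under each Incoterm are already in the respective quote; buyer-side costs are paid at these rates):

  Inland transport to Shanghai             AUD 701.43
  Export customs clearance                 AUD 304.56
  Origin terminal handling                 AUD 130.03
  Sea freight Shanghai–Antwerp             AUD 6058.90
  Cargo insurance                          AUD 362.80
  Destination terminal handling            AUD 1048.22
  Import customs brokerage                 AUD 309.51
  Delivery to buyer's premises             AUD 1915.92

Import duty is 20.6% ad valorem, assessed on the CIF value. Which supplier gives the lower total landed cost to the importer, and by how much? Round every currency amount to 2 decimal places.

Supplier B is cheaper by AUD 2574.79

Supplier A (CIF):
The CIF price already equals the CIF value: 33786.00
Import duty = 33786.00 × 20.6% = 6959.92
Buyer bears (A): 1048.22 + 309.51 + 1915.92 = 3273.65
Landed cost (A) = invoice 33786.00 + 3273.65 + duty 6959.92 = 44019.57
Supplier B (FCA):
CIF value = FCA price + origin terminal + freight + insurance = 25099.29 + 130.03 + 6058.90 + 362.80 = 31651.02
Import duty = 31651.02 × 20.6% = 6520.11
Buyer bears (B): 130.03 + 6058.90 + 362.80 + 1048.22 + 309.51 + 1915.92 = 9825.38
Landed cost (B) = invoice 25099.29 + 9825.38 + duty 6520.11 = 41444.78
Difference = |44019.57 − 41444.78| = 2574.79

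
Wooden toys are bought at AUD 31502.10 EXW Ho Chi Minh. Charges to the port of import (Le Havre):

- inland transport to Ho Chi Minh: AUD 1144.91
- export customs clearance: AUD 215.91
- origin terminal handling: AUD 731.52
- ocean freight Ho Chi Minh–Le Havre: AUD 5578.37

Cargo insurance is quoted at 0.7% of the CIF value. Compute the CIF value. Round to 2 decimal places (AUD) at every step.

Let C be the CIF value. C = EXW price + pre-shipment costs + freight + 0.7% × C
C − 0.7% × C = 31502.10 + 1144.91 + 215.91 + 731.52 + 5578.37
0.993 × C = 39172.81
C = 39172.81 / 0.993 = 39448.95
Insurance premium = 0.7% × 39448.95 = 276.14

CIF value: AUD 39448.95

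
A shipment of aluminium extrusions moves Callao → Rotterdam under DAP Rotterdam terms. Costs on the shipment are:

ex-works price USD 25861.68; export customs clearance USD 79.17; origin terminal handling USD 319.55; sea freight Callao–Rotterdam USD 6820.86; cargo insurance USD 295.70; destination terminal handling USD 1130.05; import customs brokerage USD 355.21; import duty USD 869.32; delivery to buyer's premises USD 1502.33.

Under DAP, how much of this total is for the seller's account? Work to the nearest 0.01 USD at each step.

DAP: the seller bears all costs to the named destination except import duty and clearance.
Seller's account: goods 25861.68 + export clearance 79.17 + origin terminal 319.55 + freight 6820.86 + insurance 295.70 + destination terminal 1130.05 + delivery 1502.33 = 36009.34
Buyer's account: brokerage 355.21 + duty 869.32 = 1224.53

Seller's account: USD 36009.34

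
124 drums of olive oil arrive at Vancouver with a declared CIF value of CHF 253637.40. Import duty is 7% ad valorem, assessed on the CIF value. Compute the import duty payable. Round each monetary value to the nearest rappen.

Import duty: CHF 17754.62

Import duty = 253637.40 × 7% = 17754.62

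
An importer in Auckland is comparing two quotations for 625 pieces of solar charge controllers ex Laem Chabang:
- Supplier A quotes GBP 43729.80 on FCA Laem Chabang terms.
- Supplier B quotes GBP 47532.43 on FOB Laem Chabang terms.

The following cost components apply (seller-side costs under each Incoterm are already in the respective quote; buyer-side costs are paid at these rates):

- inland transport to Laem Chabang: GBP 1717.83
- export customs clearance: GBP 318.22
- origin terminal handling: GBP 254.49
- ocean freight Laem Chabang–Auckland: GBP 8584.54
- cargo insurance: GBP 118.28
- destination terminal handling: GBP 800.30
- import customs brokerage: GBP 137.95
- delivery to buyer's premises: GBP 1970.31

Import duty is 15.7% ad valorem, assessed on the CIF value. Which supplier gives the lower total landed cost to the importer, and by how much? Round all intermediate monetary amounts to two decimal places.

Supplier A is cheaper by GBP 4105.19

Supplier A (FCA):
CIF value = FCA price + origin terminal + freight + insurance = 43729.80 + 254.49 + 8584.54 + 118.28 = 52687.11
Import duty = 52687.11 × 15.7% = 8271.88
Buyer bears (A): 254.49 + 8584.54 + 118.28 + 800.30 + 137.95 + 1970.31 = 11865.87
Landed cost (A) = invoice 43729.80 + 11865.87 + duty 8271.88 = 63867.55
Supplier B (FOB):
CIF value = FOB price + freight + insurance = 47532.43 + 8584.54 + 118.28 = 56235.25
Import duty = 56235.25 × 15.7% = 8828.93
Buyer bears (B): 8584.54 + 118.28 + 800.30 + 137.95 + 1970.31 = 11611.38
Landed cost (B) = invoice 47532.43 + 11611.38 + duty 8828.93 = 67972.74
Difference = |63867.55 − 67972.74| = 4105.19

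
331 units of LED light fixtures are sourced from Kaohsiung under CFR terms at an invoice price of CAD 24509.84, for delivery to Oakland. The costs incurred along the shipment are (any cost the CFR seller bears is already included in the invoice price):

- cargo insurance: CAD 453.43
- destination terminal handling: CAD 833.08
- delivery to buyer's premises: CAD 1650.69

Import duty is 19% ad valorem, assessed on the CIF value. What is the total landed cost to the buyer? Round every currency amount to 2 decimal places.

CFR: the seller pays costs through ocean freight to the destination port, but not insurance.
CIF value = CFR price + insurance = 24509.84 + 453.43 = 24963.27
Import duty = 24963.27 × 19% = 4743.02
Buyer bears: insurance 453.43 + destination terminal 833.08 + delivery 1650.69 + duty 4743.02 = 7680.22
Landed cost = invoice 24509.84 + 7680.22 = 32190.06

Total landed cost: CAD 32190.06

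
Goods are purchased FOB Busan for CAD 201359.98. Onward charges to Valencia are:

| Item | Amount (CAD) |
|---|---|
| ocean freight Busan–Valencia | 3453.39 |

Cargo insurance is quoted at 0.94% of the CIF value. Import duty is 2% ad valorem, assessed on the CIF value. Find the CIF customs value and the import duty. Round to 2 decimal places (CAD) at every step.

Let C be the CIF value. C = FOB price + freight + 0.94% × C
C − 0.94% × C = 201359.98 + 3453.39
0.9906 × C = 204813.37
C = 204813.37 / 0.9906 = 206756.88
Insurance premium = 0.94% × 206756.88 = 1943.51
Import duty = 206756.88 × 2% = 4135.14

CIF value: CAD 206756.88; import duty: CAD 4135.14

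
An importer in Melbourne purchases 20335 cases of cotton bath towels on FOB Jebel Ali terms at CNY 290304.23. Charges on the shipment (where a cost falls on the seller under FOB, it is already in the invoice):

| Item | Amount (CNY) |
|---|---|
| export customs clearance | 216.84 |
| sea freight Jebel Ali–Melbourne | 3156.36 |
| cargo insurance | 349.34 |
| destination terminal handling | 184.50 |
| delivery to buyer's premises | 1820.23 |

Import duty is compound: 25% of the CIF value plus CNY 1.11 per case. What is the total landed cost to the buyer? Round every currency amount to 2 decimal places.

Total landed cost: CNY 391838.99

FOB: the seller bears costs until goods are on board at the origin port; the buyer bears freight, insurance and all costs thereafter.
Already in the invoice (seller's account under FOB): export clearance — exclude.
CIF value = FOB price + freight + insurance = 290304.23 + 3156.36 + 349.34 = 293809.93
Ad valorem component: 293809.93 × 25% = 73452.48
Specific component: 20335 × 1.11 = 22571.85
Import duty = 73452.48 + 22571.85 = 96024.33
Buyer bears: freight 3156.36 + insurance 349.34 + destination terminal 184.50 + delivery 1820.23 + duty 96024.33 = 101534.76
Landed cost = invoice 290304.23 + 101534.76 = 391838.99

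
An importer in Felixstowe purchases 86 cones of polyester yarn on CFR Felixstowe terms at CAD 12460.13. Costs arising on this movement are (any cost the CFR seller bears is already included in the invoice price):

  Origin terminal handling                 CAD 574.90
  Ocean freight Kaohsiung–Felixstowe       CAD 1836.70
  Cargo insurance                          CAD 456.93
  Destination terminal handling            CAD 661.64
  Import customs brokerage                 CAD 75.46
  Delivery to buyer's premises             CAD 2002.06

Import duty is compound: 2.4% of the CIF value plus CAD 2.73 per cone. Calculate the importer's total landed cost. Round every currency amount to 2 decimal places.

CFR: the seller pays costs through ocean freight to the destination port, but not insurance.
Already in the invoice (seller's account under CFR): origin terminal, freight — exclude.
CIF value = CFR price + insurance = 12460.13 + 456.93 = 12917.06
Ad valorem component: 12917.06 × 2.4% = 310.01
Specific component: 86 × 2.73 = 234.78
Import duty = 310.01 + 234.78 = 544.79
Buyer bears: insurance 456.93 + destination terminal 661.64 + brokerage 75.46 + delivery 2002.06 + duty 544.79 = 3740.88
Landed cost = invoice 12460.13 + 3740.88 = 16201.01

Total landed cost: CAD 16201.01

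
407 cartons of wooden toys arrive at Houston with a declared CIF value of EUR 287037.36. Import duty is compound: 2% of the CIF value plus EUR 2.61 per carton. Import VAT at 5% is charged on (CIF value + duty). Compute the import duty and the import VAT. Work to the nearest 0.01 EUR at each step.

Import duty: EUR 6803.02; import VAT: EUR 14692.02

Ad valorem component: 287037.36 × 2% = 5740.75
Specific component: 407 × 2.61 = 1062.27
Import duty = 5740.75 + 1062.27 = 6803.02
VAT base = CIF + duty = 287037.36 + 6803.02 = 293840.38
Import VAT = 293840.38 × 5% = 14692.02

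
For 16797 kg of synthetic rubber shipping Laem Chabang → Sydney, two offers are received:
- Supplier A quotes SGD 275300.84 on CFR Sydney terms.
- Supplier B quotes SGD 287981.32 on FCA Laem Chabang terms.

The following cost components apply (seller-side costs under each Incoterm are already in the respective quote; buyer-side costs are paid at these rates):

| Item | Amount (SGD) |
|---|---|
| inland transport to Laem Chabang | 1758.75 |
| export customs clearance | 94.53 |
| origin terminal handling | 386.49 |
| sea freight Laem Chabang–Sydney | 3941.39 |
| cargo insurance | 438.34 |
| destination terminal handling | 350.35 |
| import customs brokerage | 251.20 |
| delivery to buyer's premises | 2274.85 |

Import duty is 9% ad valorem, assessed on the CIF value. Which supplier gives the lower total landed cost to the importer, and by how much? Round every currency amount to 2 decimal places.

Supplier A is cheaper by SGD 18539.11

Supplier A (CFR):
CIF value = CFR price + insurance = 275300.84 + 438.34 = 275739.18
Import duty = 275739.18 × 9% = 24816.53
Buyer bears (A): 438.34 + 350.35 + 251.20 + 2274.85 = 3314.74
Landed cost (A) = invoice 275300.84 + 3314.74 + duty 24816.53 = 303432.11
Supplier B (FCA):
CIF value = FCA price + origin terminal + freight + insurance = 287981.32 + 386.49 + 3941.39 + 438.34 = 292747.54
Import duty = 292747.54 × 9% = 26347.28
Buyer bears (B): 386.49 + 3941.39 + 438.34 + 350.35 + 251.20 + 2274.85 = 7642.62
Landed cost (B) = invoice 287981.32 + 7642.62 + duty 26347.28 = 321971.22
Difference = |303432.11 − 321971.22| = 18539.11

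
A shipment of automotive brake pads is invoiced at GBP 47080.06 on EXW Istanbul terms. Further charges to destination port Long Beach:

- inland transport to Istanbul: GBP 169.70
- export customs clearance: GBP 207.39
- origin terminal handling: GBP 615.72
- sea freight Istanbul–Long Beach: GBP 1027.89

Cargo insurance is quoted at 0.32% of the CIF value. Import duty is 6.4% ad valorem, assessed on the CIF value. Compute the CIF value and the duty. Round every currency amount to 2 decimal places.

Let C be the CIF value. C = EXW price + pre-shipment costs + freight + 0.32% × C
C − 0.32% × C = 47080.06 + 169.70 + 207.39 + 615.72 + 1027.89
0.9968 × C = 49100.76
C = 49100.76 / 0.9968 = 49258.39
Insurance premium = 0.32% × 49258.39 = 157.63
Import duty = 49258.39 × 6.4% = 3152.54

CIF value: GBP 49258.39; import duty: GBP 3152.54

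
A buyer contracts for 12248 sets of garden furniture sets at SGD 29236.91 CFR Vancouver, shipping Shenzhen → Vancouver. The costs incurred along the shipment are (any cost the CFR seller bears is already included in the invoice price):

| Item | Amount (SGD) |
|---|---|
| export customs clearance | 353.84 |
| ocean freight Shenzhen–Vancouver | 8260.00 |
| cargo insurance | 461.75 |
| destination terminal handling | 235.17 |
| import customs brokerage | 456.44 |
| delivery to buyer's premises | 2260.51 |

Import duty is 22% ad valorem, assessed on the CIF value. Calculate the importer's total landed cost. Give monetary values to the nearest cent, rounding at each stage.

CFR: the seller pays costs through ocean freight to the destination port, but not insurance.
Already in the invoice (seller's account under CFR): export clearance, freight — exclude.
CIF value = CFR price + insurance = 29236.91 + 461.75 = 29698.66
Import duty = 29698.66 × 22% = 6533.71
Buyer bears: insurance 461.75 + destination terminal 235.17 + brokerage 456.44 + delivery 2260.51 + duty 6533.71 = 9947.58
Landed cost = invoice 29236.91 + 9947.58 = 39184.49

Total landed cost: SGD 39184.49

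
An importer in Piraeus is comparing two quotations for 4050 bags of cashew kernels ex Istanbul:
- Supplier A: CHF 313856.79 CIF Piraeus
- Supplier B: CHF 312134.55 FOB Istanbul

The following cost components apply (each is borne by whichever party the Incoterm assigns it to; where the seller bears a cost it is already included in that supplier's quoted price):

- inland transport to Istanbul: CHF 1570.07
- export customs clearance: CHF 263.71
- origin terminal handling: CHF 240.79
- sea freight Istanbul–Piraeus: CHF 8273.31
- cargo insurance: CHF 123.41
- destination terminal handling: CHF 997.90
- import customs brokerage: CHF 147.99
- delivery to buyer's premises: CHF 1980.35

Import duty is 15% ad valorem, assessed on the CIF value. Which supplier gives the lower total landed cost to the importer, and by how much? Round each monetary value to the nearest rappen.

Supplier A is cheaper by CHF 7675.65

Supplier A (CIF):
The CIF price already equals the CIF value: 313856.79
Import duty = 313856.79 × 15% = 47078.52
Buyer bears (A): 997.90 + 147.99 + 1980.35 = 3126.24
Landed cost (A) = invoice 313856.79 + 3126.24 + duty 47078.52 = 364061.55
Supplier B (FOB):
CIF value = FOB price + freight + insurance = 312134.55 + 8273.31 + 123.41 = 320531.27
Import duty = 320531.27 × 15% = 48079.69
Buyer bears (B): 8273.31 + 123.41 + 997.90 + 147.99 + 1980.35 = 11522.96
Landed cost (B) = invoice 312134.55 + 11522.96 + duty 48079.69 = 371737.20
Difference = |364061.55 − 371737.20| = 7675.65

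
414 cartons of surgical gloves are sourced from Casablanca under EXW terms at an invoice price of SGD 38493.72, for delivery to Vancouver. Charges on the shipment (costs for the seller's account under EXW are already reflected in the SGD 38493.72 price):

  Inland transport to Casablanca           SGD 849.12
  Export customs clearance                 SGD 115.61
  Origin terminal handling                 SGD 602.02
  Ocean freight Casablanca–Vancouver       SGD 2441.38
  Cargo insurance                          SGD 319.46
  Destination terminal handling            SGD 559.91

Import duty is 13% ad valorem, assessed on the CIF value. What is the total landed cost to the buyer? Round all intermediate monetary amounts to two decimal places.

EXW: the seller makes goods available at their premises; the buyer bears all onward costs.
CIF value = EXW price + inland to port + export clearance + origin terminal + freight + insurance = 38493.72 + 849.12 + 115.61 + 602.02 + 2441.38 + 319.46 = 42821.31
Import duty = 42821.31 × 13% = 5566.77
Buyer bears: inland to port 849.12 + export clearance 115.61 + origin terminal 602.02 + freight 2441.38 + insurance 319.46 + destination terminal 559.91 + duty 5566.77 = 10454.27
Landed cost = invoice 38493.72 + 10454.27 = 48947.99

Total landed cost: SGD 48947.99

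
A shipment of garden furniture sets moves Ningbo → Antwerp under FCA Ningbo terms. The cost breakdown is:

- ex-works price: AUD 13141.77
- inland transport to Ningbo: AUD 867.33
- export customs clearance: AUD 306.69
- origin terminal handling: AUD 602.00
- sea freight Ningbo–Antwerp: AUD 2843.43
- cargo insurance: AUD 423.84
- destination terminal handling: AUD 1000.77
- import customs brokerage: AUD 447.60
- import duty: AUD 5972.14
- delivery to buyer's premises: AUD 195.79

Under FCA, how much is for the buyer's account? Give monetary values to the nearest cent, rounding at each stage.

Buyer's account: AUD 11485.57

FCA: the seller delivers export-cleared goods to the carrier; the buyer bears costs from that point.
Seller's account: goods 13141.77 + inland to port 867.33 + export clearance 306.69 = 14315.79
Buyer's account: origin terminal 602.00 + freight 2843.43 + insurance 423.84 + destination terminal 1000.77 + brokerage 447.60 + duty 5972.14 + delivery 195.79 = 11485.57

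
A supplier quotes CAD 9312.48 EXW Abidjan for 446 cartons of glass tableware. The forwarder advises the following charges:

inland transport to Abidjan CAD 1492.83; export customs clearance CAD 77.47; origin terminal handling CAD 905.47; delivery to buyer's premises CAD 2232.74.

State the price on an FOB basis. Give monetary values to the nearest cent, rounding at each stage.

FOB price: CAD 11788.25

Not relevant to the conversion: delivery — on the buyer under both terms; not part of either seller's price.
From EXW to FOB, the seller additionally bears: inland to port, export clearance, origin terminal.
FOB price = 9312.48 + 1492.83 + 77.47 + 905.47 = 11788.25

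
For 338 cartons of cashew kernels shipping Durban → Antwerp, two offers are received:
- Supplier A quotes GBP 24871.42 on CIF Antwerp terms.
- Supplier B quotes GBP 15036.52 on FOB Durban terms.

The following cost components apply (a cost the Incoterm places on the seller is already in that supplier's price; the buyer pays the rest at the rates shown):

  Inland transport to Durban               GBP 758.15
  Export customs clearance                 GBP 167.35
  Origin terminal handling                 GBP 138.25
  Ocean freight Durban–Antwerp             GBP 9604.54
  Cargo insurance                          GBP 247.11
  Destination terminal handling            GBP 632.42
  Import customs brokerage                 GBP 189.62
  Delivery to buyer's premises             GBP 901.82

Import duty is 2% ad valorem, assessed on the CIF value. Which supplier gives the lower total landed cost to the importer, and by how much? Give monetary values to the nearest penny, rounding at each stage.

Supplier A (CIF):
The CIF price already equals the CIF value: 24871.42
Import duty = 24871.42 × 2% = 497.43
Buyer bears (A): 632.42 + 189.62 + 901.82 = 1723.86
Landed cost (A) = invoice 24871.42 + 1723.86 + duty 497.43 = 27092.71
Supplier B (FOB):
CIF value = FOB price + freight + insurance = 15036.52 + 9604.54 + 247.11 = 24888.17
Import duty = 24888.17 × 2% = 497.76
Buyer bears (B): 9604.54 + 247.11 + 632.42 + 189.62 + 901.82 = 11575.51
Landed cost (B) = invoice 15036.52 + 11575.51 + duty 497.76 = 27109.79
Difference = |27092.71 − 27109.79| = 17.08

Supplier A is cheaper by GBP 17.08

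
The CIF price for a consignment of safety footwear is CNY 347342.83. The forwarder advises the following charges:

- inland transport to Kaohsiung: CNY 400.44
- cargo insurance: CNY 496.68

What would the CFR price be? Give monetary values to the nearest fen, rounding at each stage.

CFR price: CNY 346846.15

Not relevant to the conversion: inland to port — on the seller under both CIF and CFR; already in the CIF price and stays in the CFR price.
From CIF to CFR, the seller no longer bears: insurance.
CFR price = 347342.83 − 496.68 = 346846.15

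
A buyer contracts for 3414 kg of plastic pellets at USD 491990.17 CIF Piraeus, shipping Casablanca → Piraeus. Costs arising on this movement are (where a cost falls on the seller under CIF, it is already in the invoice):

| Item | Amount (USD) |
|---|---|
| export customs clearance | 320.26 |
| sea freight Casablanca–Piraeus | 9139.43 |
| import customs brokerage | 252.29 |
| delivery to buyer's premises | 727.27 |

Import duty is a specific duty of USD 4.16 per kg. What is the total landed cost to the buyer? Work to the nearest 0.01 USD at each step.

CIF: the seller pays costs through ocean freight and marine insurance to the destination port.
Already in the invoice (seller's account under CIF): export clearance, freight — exclude.
The CIF price already equals the CIF value: 491990.17
Import duty = 3414 × 4.16 = 14202.24
Buyer bears: brokerage 252.29 + delivery 727.27 + duty 14202.24 = 15181.80
Landed cost = invoice 491990.17 + 15181.80 = 507171.97

Total landed cost: USD 507171.97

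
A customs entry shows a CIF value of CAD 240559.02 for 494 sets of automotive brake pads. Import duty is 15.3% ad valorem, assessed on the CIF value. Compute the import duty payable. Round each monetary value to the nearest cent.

Import duty = 240559.02 × 15.3% = 36805.53

Import duty: CAD 36805.53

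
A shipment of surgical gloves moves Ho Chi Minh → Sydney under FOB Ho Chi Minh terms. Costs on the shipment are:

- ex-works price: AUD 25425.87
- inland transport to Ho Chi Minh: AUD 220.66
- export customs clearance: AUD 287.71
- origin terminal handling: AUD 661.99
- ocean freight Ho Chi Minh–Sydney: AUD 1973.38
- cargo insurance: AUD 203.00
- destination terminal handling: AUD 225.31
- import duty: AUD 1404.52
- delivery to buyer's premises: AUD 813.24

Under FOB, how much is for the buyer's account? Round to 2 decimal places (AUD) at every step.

FOB: the seller bears costs until goods are on board at the origin port; the buyer bears freight, insurance and all costs thereafter.
Seller's account: goods 25425.87 + inland to port 220.66 + export clearance 287.71 + origin terminal 661.99 = 26596.23
Buyer's account: freight 1973.38 + insurance 203.00 + destination terminal 225.31 + duty 1404.52 + delivery 813.24 = 4619.45

Buyer's account: AUD 4619.45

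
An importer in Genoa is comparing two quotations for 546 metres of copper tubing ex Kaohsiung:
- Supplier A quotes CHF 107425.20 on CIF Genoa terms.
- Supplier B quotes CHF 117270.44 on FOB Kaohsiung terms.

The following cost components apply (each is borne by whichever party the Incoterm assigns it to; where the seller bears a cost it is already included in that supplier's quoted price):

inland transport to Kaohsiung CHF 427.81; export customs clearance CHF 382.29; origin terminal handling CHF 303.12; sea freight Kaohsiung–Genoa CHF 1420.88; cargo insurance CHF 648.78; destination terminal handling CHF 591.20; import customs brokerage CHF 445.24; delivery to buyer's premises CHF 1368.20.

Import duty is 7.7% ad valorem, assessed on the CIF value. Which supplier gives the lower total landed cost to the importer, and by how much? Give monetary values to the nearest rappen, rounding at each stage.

Supplier A (CIF):
The CIF price already equals the CIF value: 107425.20
Import duty = 107425.20 × 7.7% = 8271.74
Buyer bears (A): 591.20 + 445.24 + 1368.20 = 2404.64
Landed cost (A) = invoice 107425.20 + 2404.64 + duty 8271.74 = 118101.58
Supplier B (FOB):
CIF value = FOB price + freight + insurance = 117270.44 + 1420.88 + 648.78 = 119340.10
Import duty = 119340.10 × 7.7% = 9189.19
Buyer bears (B): 1420.88 + 648.78 + 591.20 + 445.24 + 1368.20 = 4474.30
Landed cost (B) = invoice 117270.44 + 4474.30 + duty 9189.19 = 130933.93
Difference = |118101.58 − 130933.93| = 12832.35

Supplier A is cheaper by CHF 12832.35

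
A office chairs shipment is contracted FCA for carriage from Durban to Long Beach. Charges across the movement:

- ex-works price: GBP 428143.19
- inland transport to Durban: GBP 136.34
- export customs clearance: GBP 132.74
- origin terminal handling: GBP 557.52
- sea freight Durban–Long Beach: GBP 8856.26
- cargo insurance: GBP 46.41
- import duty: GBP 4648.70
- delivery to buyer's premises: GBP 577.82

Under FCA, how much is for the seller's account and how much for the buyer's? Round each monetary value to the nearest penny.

Seller: GBP 428412.27; buyer: GBP 14686.71

FCA: the seller delivers export-cleared goods to the carrier; the buyer bears costs from that point.
Seller's account: goods 428143.19 + inland to port 136.34 + export clearance 132.74 = 428412.27
Buyer's account: origin terminal 557.52 + freight 8856.26 + insurance 46.41 + duty 4648.70 + delivery 577.82 = 14686.71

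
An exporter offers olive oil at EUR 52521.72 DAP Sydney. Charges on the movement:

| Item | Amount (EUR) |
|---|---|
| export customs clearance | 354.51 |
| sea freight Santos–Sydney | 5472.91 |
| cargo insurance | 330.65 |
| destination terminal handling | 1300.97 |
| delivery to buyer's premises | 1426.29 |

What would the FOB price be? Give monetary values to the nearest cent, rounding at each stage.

Not relevant to the conversion: export clearance — on the seller under both DAP and FOB; already in the DAP price and stays in the FOB price.
From DAP to FOB, the seller no longer bears: freight, insurance, destination terminal, delivery.
FOB price = 52521.72 − 5472.91 − 330.65 − 1300.97 − 1426.29 = 43990.90

FOB price: EUR 43990.90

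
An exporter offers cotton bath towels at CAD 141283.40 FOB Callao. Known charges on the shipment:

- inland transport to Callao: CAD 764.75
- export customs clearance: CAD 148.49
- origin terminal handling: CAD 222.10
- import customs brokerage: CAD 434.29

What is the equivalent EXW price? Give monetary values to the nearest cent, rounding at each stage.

EXW price: CAD 140148.06

Not relevant to the conversion: brokerage — on the buyer under both terms; not part of either seller's price.
From FOB to EXW, the seller no longer bears: inland to port, export clearance, origin terminal.
EXW price = 141283.40 − 764.75 − 148.49 − 222.10 = 140148.06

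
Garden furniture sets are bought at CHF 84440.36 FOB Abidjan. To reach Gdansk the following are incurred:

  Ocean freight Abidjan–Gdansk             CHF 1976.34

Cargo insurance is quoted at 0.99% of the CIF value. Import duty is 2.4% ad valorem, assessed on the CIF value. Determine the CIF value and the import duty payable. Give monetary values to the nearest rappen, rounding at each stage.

Let C be the CIF value. C = FOB price + freight + 0.99% × C
C − 0.99% × C = 84440.36 + 1976.34
0.9901 × C = 86416.70
C = 86416.70 / 0.9901 = 87280.78
Insurance premium = 0.99% × 87280.78 = 864.08
Import duty = 87280.78 × 2.4% = 2094.74

CIF value: CHF 87280.78; import duty: CHF 2094.74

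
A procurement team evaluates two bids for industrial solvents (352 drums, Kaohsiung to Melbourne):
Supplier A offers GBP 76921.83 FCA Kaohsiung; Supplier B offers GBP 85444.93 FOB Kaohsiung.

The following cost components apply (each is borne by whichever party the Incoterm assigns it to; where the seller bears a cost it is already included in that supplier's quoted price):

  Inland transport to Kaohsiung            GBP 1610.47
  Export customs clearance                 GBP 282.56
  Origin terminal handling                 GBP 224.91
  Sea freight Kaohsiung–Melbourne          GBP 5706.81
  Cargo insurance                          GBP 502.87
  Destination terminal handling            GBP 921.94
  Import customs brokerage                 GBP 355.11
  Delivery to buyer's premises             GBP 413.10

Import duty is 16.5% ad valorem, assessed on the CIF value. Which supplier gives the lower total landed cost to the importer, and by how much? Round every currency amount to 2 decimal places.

Supplier A is cheaper by GBP 9667.39

Supplier A (FCA):
CIF value = FCA price + origin terminal + freight + insurance = 76921.83 + 224.91 + 5706.81 + 502.87 = 83356.42
Import duty = 83356.42 × 16.5% = 13753.81
Buyer bears (A): 224.91 + 5706.81 + 502.87 + 921.94 + 355.11 + 413.10 = 8124.74
Landed cost (A) = invoice 76921.83 + 8124.74 + duty 13753.81 = 98800.38
Supplier B (FOB):
CIF value = FOB price + freight + insurance = 85444.93 + 5706.81 + 502.87 = 91654.61
Import duty = 91654.61 × 16.5% = 15123.01
Buyer bears (B): 5706.81 + 502.87 + 921.94 + 355.11 + 413.10 = 7899.83
Landed cost (B) = invoice 85444.93 + 7899.83 + duty 15123.01 = 108467.77
Difference = |98800.38 − 108467.77| = 9667.39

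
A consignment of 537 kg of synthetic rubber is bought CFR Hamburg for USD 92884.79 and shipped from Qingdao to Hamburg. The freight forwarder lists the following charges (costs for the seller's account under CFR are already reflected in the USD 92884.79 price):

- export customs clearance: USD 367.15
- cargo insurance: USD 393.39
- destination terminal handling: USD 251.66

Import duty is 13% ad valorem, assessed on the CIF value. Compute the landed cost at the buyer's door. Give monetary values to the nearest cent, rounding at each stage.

Total landed cost: USD 105656.00

CFR: the seller pays costs through ocean freight to the destination port, but not insurance.
Already in the invoice (seller's account under CFR): export clearance — exclude.
CIF value = CFR price + insurance = 92884.79 + 393.39 = 93278.18
Import duty = 93278.18 × 13% = 12126.16
Buyer bears: insurance 393.39 + destination terminal 251.66 + duty 12126.16 = 12771.21
Landed cost = invoice 92884.79 + 12771.21 = 105656.00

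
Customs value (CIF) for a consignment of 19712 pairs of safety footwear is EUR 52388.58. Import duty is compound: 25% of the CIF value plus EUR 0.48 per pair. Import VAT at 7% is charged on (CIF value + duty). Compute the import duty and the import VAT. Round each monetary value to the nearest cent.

Import duty: EUR 22558.91; import VAT: EUR 5246.32

Ad valorem component: 52388.58 × 25% = 13097.15
Specific component: 19712 × 0.48 = 9461.76
Import duty = 13097.15 + 9461.76 = 22558.91
VAT base = CIF + duty = 52388.58 + 22558.91 = 74947.49
Import VAT = 74947.49 × 7% = 5246.32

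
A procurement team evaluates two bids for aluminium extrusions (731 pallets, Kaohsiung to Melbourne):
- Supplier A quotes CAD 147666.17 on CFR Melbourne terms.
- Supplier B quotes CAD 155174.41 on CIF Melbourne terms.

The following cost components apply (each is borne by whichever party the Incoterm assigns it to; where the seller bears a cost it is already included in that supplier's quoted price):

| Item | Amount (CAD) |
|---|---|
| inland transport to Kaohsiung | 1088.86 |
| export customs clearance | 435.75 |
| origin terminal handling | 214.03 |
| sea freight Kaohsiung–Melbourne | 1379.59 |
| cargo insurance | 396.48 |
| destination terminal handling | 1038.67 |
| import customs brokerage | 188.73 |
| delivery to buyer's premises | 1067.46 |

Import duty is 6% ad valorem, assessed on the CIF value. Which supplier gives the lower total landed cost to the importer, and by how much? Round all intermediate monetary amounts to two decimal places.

Supplier A is cheaper by CAD 7538.46

Supplier A (CFR):
CIF value = CFR price + insurance = 147666.17 + 396.48 = 148062.65
Import duty = 148062.65 × 6% = 8883.76
Buyer bears (A): 396.48 + 1038.67 + 188.73 + 1067.46 = 2691.34
Landed cost (A) = invoice 147666.17 + 2691.34 + duty 8883.76 = 159241.27
Supplier B (CIF):
The CIF price already equals the CIF value: 155174.41
Import duty = 155174.41 × 6% = 9310.46
Buyer bears (B): 1038.67 + 188.73 + 1067.46 = 2294.86
Landed cost (B) = invoice 155174.41 + 2294.86 + duty 9310.46 = 166779.73
Difference = |159241.27 − 166779.73| = 7538.46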